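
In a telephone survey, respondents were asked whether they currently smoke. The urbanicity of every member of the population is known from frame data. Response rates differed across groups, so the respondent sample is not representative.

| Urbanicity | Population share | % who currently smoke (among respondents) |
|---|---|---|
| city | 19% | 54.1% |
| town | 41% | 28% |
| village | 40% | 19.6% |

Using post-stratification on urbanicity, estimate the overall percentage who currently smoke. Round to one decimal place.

Post-stratification weights by population share, not respondent share:
  city: 0.19 × 54.1 = 10.279
  town: 0.41 × 28 = 11.48
  village: 0.4 × 19.6 = 7.84
Post-stratified estimate = 29.599 → 29.6%.

29.6%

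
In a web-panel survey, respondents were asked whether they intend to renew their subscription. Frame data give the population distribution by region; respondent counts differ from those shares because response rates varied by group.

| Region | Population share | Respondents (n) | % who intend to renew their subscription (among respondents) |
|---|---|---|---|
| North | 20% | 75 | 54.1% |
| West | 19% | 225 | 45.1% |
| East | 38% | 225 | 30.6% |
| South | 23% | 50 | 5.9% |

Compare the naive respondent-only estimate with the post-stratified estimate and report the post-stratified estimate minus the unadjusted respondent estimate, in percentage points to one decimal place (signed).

-4.8 percentage points

Without adjustment, the pooled respondent share is:
  (75/575)×54.1 + (225/575)×45.1 + (225/575)×30.6 + (50/575)×5.9 = 37.1913%
Reweighting by population region shares:
  0.2×54.1 + 0.19×45.1 + 0.38×30.6 + 0.23×5.9 = 32.374%
Difference = 32.374 − 37.1913 = -4.8173 pp.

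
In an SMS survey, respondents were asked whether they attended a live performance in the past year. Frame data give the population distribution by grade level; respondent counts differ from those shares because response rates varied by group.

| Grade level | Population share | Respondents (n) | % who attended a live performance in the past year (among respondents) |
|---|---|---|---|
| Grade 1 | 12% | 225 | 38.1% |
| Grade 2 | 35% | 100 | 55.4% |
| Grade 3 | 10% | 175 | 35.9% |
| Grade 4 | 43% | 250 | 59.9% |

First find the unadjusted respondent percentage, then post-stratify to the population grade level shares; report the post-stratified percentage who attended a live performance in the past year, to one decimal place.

Unadjusted (pooled respondent) estimate weights by respondent counts:
  (225/750)×38.1 + (100/750)×55.4 + (175/750)×35.9 + (250/750)×59.9 = 47.16%
Reweighting by population grade level shares:
  0.12×38.1 + 0.35×55.4 + 0.1×35.9 + 0.43×59.9 = 53.309%

53.3%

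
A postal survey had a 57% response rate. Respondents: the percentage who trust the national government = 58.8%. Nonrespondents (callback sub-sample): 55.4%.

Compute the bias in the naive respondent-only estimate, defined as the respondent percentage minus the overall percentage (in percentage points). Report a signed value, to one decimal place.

+1.5 percentage points

Nonresponse fraction = 1 − 0.57 = 0.43.
Bias = (nonresponse fraction) × (respondent percentage − nonrespondent percentage)
     = 0.43 × (58.8 − 55.4) = 0.43 × 3.4 = 1.462.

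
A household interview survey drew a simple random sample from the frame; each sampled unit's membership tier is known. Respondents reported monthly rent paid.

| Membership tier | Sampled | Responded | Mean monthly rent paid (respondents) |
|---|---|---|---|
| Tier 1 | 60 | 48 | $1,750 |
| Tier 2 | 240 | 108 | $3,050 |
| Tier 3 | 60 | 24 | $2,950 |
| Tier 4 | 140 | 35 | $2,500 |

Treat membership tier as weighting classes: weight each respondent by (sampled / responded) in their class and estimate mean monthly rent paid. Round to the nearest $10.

Response rates by class: Tier 1 48/60 = 80%, Tier 2 108/240 = 45%, Tier 3 24/60 = 40%, Tier 4 35/140 = 25%.
Weighting each respondent by the inverse class response rate inflates each class back to its sampled size, so the class weight is n_sampled:
  Tier 1: 60 × 1750 = 105,000
  Tier 2: 240 × 3050 = 732,000
  Tier 3: 60 × 2950 = 177,000
  Tier 4: 140 × 2500 = 350,000
Adjusted estimate = 1,364,000 / 500 = 2728 → $2,730.

$2,730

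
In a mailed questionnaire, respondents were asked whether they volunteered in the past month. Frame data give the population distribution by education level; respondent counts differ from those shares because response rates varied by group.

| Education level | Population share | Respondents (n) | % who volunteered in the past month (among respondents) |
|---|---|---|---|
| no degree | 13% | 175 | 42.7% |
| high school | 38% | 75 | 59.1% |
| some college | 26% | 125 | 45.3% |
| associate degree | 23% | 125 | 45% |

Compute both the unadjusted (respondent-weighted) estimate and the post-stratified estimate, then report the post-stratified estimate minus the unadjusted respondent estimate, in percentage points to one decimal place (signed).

+3.8 percentage points

Naive respondent-only estimate (weights = respondent counts):
  (175/500)×42.7 + (75/500)×59.1 + (125/500)×45.3 + (125/500)×45 = 46.385%
Post-stratified estimate weights by population shares:
  0.13×42.7 + 0.38×59.1 + 0.26×45.3 + 0.23×45 = 50.137%
Difference = 50.137 − 46.385 = 3.752 pp.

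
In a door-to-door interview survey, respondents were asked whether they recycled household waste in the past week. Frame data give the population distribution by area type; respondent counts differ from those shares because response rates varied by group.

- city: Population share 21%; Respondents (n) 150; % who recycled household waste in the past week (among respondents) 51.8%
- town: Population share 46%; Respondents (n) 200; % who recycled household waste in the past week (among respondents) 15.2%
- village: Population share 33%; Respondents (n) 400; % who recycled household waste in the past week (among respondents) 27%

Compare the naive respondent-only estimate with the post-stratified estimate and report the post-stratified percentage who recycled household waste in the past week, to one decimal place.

Naive respondent-only estimate (weights = respondent counts):
  (150/750)×51.8 + (200/750)×15.2 + (400/750)×27 = 28.8133%
Post-stratifying to population shares instead:
  0.21×51.8 + 0.46×15.2 + 0.33×27 = 26.78%

26.8%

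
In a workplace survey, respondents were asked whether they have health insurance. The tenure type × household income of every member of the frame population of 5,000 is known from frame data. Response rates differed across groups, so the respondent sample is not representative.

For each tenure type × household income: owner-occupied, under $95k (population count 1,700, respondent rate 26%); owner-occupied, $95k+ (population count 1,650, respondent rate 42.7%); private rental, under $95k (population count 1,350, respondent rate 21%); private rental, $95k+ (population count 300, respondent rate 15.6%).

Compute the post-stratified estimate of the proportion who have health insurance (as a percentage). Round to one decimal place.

29.5%

Weight each group's respondent value by its population share:
  owner-occupied, under $95k: (1,700/5,000) × 26 = 8.84
  owner-occupied, $95k+: (1,650/5,000) × 42.7 = 14.091
  private rental, under $95k: (1,350/5,000) × 21 = 5.67
  private rental, $95k+: (300/5,000) × 15.6 = 0.936
Post-stratified estimate = 29.537 → 29.5%.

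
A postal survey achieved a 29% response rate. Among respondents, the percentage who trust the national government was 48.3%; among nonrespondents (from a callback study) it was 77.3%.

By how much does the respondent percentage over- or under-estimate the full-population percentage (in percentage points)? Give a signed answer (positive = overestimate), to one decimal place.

Nonresponse fraction = 1 − 0.29 = 0.71.
Bias = (nonresponse fraction) × (respondent percentage − nonrespondent percentage)
     = 0.71 × (48.3 − 77.3) = 0.71 × -29 = -20.59.

-20.6 percentage points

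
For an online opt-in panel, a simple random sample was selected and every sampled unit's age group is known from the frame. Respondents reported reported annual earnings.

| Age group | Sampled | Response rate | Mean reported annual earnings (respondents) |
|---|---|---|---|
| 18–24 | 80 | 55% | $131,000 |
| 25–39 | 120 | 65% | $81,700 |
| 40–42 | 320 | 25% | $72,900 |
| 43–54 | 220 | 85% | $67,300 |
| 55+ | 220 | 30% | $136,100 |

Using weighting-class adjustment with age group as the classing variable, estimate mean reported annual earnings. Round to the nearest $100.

Each respondent's weight = sampled/responded in their class; summing within a class gives n_sampled, so:
  18–24: 80 × 131,000 = 10,480,000
  25–39: 120 × 81,700 = 9,804,000
  40–42: 320 × 72,900 = 23,328,000
  43–54: 220 × 67,300 = 14,806,000
  55+: 220 × 136,100 = 29,942,000
Adjusted estimate = 88,360,000 / 960 = 92041.7 → $92,000.

$92,000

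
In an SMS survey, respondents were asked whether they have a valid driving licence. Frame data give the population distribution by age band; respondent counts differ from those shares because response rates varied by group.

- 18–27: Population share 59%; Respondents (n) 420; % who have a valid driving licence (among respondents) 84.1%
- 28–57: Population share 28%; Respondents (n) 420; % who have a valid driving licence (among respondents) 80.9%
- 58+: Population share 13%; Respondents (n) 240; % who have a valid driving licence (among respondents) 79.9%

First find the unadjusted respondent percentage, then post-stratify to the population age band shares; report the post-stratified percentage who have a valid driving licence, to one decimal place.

Naive respondent-only estimate (weights = respondent counts):
  (420/1080)×84.1 + (420/1080)×80.9 + (240/1080)×79.9 = 81.9222%
Reweighting by population age band shares:
  0.59×84.1 + 0.28×80.9 + 0.13×79.9 = 82.658%

82.7%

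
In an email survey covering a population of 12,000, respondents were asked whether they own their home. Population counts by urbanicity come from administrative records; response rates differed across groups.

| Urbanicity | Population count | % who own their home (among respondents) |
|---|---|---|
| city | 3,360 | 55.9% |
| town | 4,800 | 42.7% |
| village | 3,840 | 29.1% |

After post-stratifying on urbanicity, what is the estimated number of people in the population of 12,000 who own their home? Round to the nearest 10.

Apply each group's respondent rate to its population count:
  city: 3,360 × 55.9% = 1878.24
  town: 4,800 × 42.7% = 2049.6
  village: 3,840 × 29.1% = 1117.44
Estimated total = 5045.28 → 5,050.

5,050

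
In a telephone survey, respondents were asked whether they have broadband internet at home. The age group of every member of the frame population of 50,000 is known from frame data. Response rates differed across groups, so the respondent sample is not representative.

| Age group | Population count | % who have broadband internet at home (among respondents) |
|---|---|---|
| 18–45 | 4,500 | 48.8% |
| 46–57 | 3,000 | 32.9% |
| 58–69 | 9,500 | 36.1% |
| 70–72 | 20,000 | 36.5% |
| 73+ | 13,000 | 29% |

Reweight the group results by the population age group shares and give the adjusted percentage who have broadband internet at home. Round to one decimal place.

Weight each group's respondent value by its population share:
  18–45: (4,500/50,000) × 48.8 = 4.392
  46–57: (3,000/50,000) × 32.9 = 1.974
  58–69: (9,500/50,000) × 36.1 = 6.859
  70–72: (20,000/50,000) × 36.5 = 14.6
  73+: (13,000/50,000) × 29 = 7.54
Post-stratified estimate = 35.365 → 35.4%.

35.4%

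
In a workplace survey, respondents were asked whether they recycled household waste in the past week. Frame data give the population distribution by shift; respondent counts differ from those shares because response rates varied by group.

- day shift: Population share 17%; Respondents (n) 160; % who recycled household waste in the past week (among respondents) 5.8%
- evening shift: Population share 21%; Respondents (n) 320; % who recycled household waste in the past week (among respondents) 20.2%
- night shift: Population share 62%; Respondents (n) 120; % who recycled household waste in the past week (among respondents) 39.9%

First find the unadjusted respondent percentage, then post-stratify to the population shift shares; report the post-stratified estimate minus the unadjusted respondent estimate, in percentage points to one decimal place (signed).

+9.7 percentage points

Naive respondent-only estimate (weights = respondent counts):
  (160/600)×5.8 + (320/600)×20.2 + (120/600)×39.9 = 20.3%
Post-stratified estimate weights by population shares:
  0.17×5.8 + 0.21×20.2 + 0.62×39.9 = 29.966%
Difference = 29.966 − 20.3 = 9.666 pp.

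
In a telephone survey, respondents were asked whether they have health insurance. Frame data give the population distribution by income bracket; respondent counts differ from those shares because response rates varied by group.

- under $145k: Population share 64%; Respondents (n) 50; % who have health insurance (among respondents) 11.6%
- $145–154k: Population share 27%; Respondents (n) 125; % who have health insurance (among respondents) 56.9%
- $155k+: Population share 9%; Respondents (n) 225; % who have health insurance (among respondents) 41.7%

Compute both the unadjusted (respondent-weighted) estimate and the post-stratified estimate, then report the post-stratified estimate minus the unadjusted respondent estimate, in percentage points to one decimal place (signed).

-16.1 percentage points

Unadjusted (pooled respondent) estimate weights by respondent counts:
  (50/400)×11.6 + (125/400)×56.9 + (225/400)×41.7 = 42.6875%
Post-stratifying to population shares instead:
  0.64×11.6 + 0.27×56.9 + 0.09×41.7 = 26.54%
Difference = 26.54 − 42.6875 = -16.1475 pp.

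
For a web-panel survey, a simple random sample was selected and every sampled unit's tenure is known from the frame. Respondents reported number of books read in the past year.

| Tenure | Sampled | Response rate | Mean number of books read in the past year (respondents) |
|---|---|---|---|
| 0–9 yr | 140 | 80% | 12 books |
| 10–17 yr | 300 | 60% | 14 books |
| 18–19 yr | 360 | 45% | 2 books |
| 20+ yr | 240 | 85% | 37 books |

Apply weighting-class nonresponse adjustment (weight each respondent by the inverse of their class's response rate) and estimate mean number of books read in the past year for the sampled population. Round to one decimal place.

14.9

Inverse-response-rate weighting restores each class to its sampled count, so class totals weight by n_sampled:
  0–9 yr: 140 × 12 = 1680
  10–17 yr: 300 × 14 = 4200
  18–19 yr: 360 × 2 = 720
  20+ yr: 240 × 37 = 8880
Adjusted estimate = 15,480 / 1,040 = 14.8846 → 14.9.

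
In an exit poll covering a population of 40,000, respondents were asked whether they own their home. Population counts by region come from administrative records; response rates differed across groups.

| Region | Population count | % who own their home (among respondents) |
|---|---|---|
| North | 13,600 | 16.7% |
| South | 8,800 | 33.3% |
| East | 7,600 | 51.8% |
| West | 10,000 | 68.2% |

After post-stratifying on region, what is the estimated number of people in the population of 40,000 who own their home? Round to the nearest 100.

16,000

Apply each group's respondent rate to its population count:
  North: 13,600 × 16.7% = 2271.2
  South: 8,800 × 33.3% = 2930.4
  East: 7,600 × 51.8% = 3936.8
  West: 10,000 × 68.2% = 6820
Estimated total = 15958.4 → 16,000.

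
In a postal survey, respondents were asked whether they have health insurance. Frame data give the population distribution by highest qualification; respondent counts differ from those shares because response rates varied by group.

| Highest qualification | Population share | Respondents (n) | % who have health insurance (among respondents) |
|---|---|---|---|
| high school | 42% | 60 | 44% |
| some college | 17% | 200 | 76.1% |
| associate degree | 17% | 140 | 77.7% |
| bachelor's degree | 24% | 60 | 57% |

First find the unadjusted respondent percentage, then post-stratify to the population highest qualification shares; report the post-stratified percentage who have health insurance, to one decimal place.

58.3%

Without adjustment, the pooled respondent share is:
  (60/460)×44 + (200/460)×76.1 + (140/460)×77.7 + (60/460)×57 = 69.9087%
Post-stratifying to population shares instead:
  0.42×44 + 0.17×76.1 + 0.17×77.7 + 0.24×57 = 58.306%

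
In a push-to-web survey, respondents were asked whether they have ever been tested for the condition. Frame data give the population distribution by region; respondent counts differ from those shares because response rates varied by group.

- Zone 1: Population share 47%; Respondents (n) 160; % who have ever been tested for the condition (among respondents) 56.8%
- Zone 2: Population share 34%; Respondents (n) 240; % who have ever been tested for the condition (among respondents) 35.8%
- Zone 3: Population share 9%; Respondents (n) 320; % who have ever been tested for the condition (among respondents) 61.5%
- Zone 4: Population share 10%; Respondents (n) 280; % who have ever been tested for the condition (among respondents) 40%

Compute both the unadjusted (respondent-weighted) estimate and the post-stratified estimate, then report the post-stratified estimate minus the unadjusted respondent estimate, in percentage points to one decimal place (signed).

Unadjusted (pooled respondent) estimate weights by respondent counts:
  (160/1000)×56.8 + (240/1000)×35.8 + (320/1000)×61.5 + (280/1000)×40 = 48.56%
Post-stratifying to population shares instead:
  0.47×56.8 + 0.34×35.8 + 0.09×61.5 + 0.1×40 = 48.403%
Difference = 48.403 − 48.56 = -0.157 pp.

-0.2 percentage points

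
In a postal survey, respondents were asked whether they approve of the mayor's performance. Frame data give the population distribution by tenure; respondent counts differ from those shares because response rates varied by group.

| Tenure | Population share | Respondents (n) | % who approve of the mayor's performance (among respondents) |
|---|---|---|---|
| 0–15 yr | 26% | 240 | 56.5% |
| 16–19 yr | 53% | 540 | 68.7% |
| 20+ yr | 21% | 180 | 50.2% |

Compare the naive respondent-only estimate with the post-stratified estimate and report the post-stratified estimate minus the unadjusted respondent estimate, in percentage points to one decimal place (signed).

-0.5 percentage points

Unadjusted (pooled respondent) estimate weights by respondent counts:
  (240/960)×56.5 + (540/960)×68.7 + (180/960)×50.2 = 62.1812%
Post-stratifying to population shares instead:
  0.26×56.5 + 0.53×68.7 + 0.21×50.2 = 61.643%
Difference = 61.643 − 62.1812 = -0.5382 pp.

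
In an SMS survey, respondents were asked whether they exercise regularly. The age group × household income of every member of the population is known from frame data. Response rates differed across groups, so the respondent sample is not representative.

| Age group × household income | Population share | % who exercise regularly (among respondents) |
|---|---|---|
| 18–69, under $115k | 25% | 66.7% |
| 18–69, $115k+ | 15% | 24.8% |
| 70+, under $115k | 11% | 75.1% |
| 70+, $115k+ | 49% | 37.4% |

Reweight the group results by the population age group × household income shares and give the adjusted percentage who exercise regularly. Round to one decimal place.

Post-stratification weights by population share, not respondent share:
  18–69, under $115k: 0.25 × 66.7 = 16.675
  18–69, $115k+: 0.15 × 24.8 = 3.72
  70+, under $115k: 0.11 × 75.1 = 8.261
  70+, $115k+: 0.49 × 37.4 = 18.326
Post-stratified estimate = 46.982 → 47.0%.

47.0%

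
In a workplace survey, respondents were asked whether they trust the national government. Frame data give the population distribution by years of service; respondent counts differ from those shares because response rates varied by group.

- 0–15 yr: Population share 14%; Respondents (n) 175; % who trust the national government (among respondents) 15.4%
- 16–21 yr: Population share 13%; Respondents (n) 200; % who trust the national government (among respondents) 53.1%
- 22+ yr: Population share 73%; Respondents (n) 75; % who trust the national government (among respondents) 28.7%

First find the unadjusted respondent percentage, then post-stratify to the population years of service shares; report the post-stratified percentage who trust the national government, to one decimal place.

30.0%

Unadjusted (pooled respondent) estimate weights by respondent counts:
  (175/450)×15.4 + (200/450)×53.1 + (75/450)×28.7 = 34.3722%
Reweighting by population years of service shares:
  0.14×15.4 + 0.13×53.1 + 0.73×28.7 = 30.01%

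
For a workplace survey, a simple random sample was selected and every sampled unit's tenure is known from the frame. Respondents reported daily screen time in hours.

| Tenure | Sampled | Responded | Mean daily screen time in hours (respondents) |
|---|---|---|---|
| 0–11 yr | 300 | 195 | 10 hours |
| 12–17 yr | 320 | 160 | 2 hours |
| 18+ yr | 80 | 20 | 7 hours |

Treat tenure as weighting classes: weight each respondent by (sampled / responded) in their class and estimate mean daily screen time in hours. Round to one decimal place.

Response rates by class: 0–11 yr 195/300 = 65%, 12–17 yr 160/320 = 50%, 18+ yr 20/80 = 25%.
Inverse-response-rate weighting restores each class to its sampled count, so class totals weight by n_sampled:
  0–11 yr: 300 × 10 = 3000
  12–17 yr: 320 × 2 = 640
  18+ yr: 80 × 7 = 560
Adjusted estimate = 4200 / 700 = 6 → 6.0.

6.0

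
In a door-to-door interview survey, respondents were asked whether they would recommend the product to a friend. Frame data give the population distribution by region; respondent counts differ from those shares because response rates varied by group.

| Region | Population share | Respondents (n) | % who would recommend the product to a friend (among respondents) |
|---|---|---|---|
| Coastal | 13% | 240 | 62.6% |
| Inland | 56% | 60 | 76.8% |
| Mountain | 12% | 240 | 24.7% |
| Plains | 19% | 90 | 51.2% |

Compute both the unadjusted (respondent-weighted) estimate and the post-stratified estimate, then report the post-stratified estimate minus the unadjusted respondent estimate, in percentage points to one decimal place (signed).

+16.0 percentage points

Unadjusted (pooled respondent) estimate weights by respondent counts:
  (240/630)×62.6 + (60/630)×76.8 + (240/630)×24.7 + (90/630)×51.2 = 47.8857%
Post-stratifying to population shares instead:
  0.13×62.6 + 0.56×76.8 + 0.12×24.7 + 0.19×51.2 = 63.838%
Difference = 63.838 − 47.8857 = 15.9523 pp.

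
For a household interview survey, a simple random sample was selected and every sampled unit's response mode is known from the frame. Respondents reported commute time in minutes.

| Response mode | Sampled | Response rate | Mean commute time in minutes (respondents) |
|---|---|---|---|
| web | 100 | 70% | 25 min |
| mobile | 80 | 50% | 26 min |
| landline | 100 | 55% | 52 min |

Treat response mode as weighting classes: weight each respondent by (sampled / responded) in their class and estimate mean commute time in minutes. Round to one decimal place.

34.9

Weighting each respondent by the inverse class response rate inflates each class back to its sampled size, so the class weight is n_sampled:
  web: 100 × 25 = 2500
  mobile: 80 × 26 = 2080
  landline: 100 × 52 = 5200
Adjusted estimate = 9780 / 280 = 34.9286 → 34.9.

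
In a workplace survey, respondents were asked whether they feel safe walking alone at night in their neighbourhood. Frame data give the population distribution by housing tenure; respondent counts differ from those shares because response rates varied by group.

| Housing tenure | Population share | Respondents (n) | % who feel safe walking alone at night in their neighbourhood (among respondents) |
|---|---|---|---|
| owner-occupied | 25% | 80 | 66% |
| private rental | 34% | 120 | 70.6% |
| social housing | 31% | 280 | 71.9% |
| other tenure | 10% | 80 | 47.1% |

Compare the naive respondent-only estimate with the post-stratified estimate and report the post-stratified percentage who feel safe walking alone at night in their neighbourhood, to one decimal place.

Without adjustment, the pooled respondent share is:
  (80/560)×66 + (120/560)×70.6 + (280/560)×71.9 + (80/560)×47.1 = 67.2357%
Post-stratified estimate weights by population shares:
  0.25×66 + 0.34×70.6 + 0.31×71.9 + 0.1×47.1 = 67.503%

67.5%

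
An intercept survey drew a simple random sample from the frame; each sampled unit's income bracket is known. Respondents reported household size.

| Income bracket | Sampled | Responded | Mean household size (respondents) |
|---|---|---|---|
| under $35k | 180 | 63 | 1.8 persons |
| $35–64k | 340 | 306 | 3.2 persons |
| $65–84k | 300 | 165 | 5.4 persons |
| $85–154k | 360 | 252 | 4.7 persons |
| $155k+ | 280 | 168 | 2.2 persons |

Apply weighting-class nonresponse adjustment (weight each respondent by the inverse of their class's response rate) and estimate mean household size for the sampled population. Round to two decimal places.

3.66

Class response rates: under $35k 63/180 = 35%, $35–64k 306/340 = 90%, $65–84k 165/300 = 55%, $85–154k 252/360 = 70%, $155k+ 168/280 = 60%.
Inverse-response-rate weighting restores each class to its sampled count, so class totals weight by n_sampled:
  under $35k: 180 × 1.8 = 324
  $35–64k: 340 × 3.2 = 1088
  $65–84k: 300 × 5.4 = 1620
  $85–154k: 360 × 4.7 = 1692
  $155k+: 280 × 2.2 = 616
Adjusted estimate = 5340 / 1,460 = 3.65753 → 3.66.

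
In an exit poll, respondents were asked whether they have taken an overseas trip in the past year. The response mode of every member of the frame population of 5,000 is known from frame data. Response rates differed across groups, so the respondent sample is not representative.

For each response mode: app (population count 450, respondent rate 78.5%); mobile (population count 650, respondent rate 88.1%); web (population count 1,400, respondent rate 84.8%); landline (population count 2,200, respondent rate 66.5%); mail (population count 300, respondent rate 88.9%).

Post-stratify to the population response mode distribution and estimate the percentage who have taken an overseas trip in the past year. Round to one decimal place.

76.9%

Reweight to the known response mode distribution:
  app: (450/5,000) × 78.5 = 7.065
  mobile: (650/5,000) × 88.1 = 11.453
  web: (1,400/5,000) × 84.8 = 23.744
  landline: (2,200/5,000) × 66.5 = 29.26
  mail: (300/5,000) × 88.9 = 5.334
Post-stratified estimate = 76.856 → 76.9%.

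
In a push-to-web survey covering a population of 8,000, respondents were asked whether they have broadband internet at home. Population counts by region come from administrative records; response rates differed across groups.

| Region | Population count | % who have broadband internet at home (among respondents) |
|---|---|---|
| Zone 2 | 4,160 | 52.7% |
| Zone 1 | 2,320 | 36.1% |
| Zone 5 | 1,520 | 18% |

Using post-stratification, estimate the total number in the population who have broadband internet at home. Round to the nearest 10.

Apply each group's respondent rate to its population count:
  Zone 2: 4,160 × 52.7% = 2192.32
  Zone 1: 2,320 × 36.1% = 837.52
  Zone 5: 1,520 × 18% = 273.6
Estimated total = 3303.44 → 3,300.

3,300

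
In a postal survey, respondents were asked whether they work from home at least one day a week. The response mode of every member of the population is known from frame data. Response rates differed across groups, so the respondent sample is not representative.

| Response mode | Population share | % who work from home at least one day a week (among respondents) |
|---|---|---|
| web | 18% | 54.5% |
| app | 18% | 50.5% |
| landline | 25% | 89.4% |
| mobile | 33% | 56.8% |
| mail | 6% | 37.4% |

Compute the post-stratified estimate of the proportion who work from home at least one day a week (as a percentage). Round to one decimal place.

62.2%

Weight each group's respondent value by its population share:
  web: 0.18 × 54.5 = 9.81
  app: 0.18 × 50.5 = 9.09
  landline: 0.25 × 89.4 = 22.35
  mobile: 0.33 × 56.8 = 18.744
  mail: 0.06 × 37.4 = 2.244
Post-stratified estimate = 62.238 → 62.2%.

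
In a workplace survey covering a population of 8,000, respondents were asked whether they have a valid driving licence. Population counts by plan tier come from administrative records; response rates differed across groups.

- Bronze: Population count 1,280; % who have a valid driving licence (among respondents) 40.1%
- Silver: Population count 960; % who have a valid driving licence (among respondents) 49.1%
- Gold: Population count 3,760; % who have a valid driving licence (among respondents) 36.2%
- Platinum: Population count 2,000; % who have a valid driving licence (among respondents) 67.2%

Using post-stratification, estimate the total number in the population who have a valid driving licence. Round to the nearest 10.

Each cell contributes its population count × the respondent rate:
  Bronze: 1,280 × 40.1% = 513.28
  Silver: 960 × 49.1% = 471.36
  Gold: 3,760 × 36.2% = 1361.12
  Platinum: 2,000 × 67.2% = 1344
Estimated total = 3689.76 → 3,690.

3,690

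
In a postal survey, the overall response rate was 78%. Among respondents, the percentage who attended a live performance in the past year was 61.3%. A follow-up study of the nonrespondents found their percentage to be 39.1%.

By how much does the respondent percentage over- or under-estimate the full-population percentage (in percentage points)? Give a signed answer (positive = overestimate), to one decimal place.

+4.9 percentage points

Nonresponse fraction = 1 − 0.78 = 0.22.
Bias = (nonresponse fraction) × (respondent percentage − nonrespondent percentage)
     = 0.22 × (61.3 − 39.1) = 0.22 × 22.2 = 4.884.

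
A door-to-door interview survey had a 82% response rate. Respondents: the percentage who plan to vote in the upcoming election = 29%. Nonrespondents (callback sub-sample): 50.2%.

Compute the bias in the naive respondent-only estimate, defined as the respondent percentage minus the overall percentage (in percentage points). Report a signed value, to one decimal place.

Nonresponse fraction = 1 − 0.82 = 0.18.
Bias = (nonresponse fraction) × (respondent percentage − nonrespondent percentage)
     = 0.18 × (29 − 50.2) = 0.18 × -21.2 = -3.816.

-3.8 percentage points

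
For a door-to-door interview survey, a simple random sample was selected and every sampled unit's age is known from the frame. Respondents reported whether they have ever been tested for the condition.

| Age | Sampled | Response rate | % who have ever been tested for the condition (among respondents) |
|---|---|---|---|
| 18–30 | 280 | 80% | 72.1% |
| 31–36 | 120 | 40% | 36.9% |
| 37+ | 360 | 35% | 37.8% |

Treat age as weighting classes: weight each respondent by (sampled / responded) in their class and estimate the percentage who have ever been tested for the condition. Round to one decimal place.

50.3%

Weighting each respondent by the inverse class response rate inflates each class back to its sampled size, so the class weight is n_sampled:
  18–30: 280 × 72.1 = 20,188
  31–36: 120 × 36.9 = 4428
  37+: 360 × 37.8 = 13608
Adjusted estimate = 38,224 / 760 = 50.2947 → 50.3%.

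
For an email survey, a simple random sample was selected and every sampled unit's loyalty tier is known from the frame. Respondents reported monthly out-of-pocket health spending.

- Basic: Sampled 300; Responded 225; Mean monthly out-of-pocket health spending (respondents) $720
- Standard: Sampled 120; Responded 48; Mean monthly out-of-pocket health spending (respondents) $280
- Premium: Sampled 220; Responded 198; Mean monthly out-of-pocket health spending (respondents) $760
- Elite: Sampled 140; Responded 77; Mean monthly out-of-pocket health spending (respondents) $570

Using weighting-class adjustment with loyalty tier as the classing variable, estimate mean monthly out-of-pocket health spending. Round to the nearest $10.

Class response rates: Basic 225/300 = 75%, Standard 48/120 = 40%, Premium 198/220 = 90%, Elite 77/140 = 55%.
Weighting each respondent by the inverse class response rate inflates each class back to its sampled size, so the class weight is n_sampled:
  Basic: 300 × 720 = 216,000
  Standard: 120 × 280 = 33,600
  Premium: 220 × 760 = 167,200
  Elite: 140 × 570 = 79,800
Adjusted estimate = 496,600 / 780 = 636.667 → $640.

$640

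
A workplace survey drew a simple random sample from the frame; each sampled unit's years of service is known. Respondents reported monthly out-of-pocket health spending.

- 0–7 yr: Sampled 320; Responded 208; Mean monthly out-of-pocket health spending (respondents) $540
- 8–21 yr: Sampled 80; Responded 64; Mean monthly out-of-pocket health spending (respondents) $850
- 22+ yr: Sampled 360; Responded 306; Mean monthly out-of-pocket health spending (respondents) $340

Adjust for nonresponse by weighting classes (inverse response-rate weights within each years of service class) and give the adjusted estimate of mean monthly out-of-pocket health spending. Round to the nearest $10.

Response rates by class: 0–7 yr 208/320 = 65%, 8–21 yr 64/80 = 80%, 22+ yr 306/360 = 85%.
Each respondent's weight = sampled/responded in their class; summing within a class gives n_sampled, so:
  0–7 yr: 320 × 540 = 172,800
  8–21 yr: 80 × 850 = 68,000
  22+ yr: 360 × 340 = 122,400
Adjusted estimate = 363,200 / 760 = 477.895 → $480.

$480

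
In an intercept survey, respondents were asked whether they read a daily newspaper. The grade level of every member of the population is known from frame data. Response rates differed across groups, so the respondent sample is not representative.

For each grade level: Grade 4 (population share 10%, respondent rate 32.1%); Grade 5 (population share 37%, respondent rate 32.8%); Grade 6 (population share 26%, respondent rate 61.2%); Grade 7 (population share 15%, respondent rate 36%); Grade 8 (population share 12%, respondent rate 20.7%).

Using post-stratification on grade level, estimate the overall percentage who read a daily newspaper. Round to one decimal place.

Post-stratification weights by population share, not respondent share:
  Grade 4: 0.1 × 32.1 = 3.21
  Grade 5: 0.37 × 32.8 = 12.136
  Grade 6: 0.26 × 61.2 = 15.912
  Grade 7: 0.15 × 36 = 5.4
  Grade 8: 0.12 × 20.7 = 2.484
Post-stratified estimate = 39.142 → 39.1%.

39.1%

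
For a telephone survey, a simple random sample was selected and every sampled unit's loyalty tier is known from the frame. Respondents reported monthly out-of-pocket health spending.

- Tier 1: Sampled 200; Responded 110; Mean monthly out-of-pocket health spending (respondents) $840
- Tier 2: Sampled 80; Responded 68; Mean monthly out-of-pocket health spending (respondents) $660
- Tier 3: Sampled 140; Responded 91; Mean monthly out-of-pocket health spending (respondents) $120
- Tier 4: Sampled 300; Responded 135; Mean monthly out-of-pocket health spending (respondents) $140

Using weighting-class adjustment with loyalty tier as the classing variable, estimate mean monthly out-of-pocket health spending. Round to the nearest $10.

$390

Response rates by class: Tier 1 110/200 = 55%, Tier 2 68/80 = 85%, Tier 3 91/140 = 65%, Tier 4 135/300 = 45%.
Inverse-response-rate weighting restores each class to its sampled count, so class totals weight by n_sampled:
  Tier 1: 200 × 840 = 168,000
  Tier 2: 80 × 660 = 52,800
  Tier 3: 140 × 120 = 16,800
  Tier 4: 300 × 140 = 42,000
Adjusted estimate = 279,600 / 720 = 388.333 → $390.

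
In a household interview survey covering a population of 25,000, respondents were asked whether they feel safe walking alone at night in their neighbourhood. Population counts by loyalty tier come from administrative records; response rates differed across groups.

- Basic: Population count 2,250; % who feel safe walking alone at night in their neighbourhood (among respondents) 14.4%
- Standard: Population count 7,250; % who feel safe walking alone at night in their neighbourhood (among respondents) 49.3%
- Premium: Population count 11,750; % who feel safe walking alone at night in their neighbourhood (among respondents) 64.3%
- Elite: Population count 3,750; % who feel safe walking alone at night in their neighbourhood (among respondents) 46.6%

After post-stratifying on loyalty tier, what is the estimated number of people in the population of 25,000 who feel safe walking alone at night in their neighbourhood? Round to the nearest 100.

Apply each group's respondent rate to its population count:
  Basic: 2,250 × 14.4% = 324
  Standard: 7,250 × 49.3% = 3574.25
  Premium: 11,750 × 64.3% = 7555.25
  Elite: 3,750 × 46.6% = 1747.5
Estimated total = 13,201 → 13,200.

13,200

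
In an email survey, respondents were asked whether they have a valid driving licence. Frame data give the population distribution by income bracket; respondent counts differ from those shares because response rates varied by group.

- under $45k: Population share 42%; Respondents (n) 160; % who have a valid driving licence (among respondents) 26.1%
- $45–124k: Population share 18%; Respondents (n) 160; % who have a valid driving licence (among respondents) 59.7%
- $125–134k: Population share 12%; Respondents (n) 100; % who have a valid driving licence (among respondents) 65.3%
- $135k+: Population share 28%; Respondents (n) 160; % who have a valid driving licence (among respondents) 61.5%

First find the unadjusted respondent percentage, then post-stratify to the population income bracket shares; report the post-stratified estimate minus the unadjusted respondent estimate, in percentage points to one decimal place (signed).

-5.1 percentage points

Without adjustment, the pooled respondent share is:
  (160/580)×26.1 + (160/580)×59.7 + (100/580)×65.3 + (160/580)×61.5 = 51.8931%
Post-stratified estimate weights by population shares:
  0.42×26.1 + 0.18×59.7 + 0.12×65.3 + 0.28×61.5 = 46.764%
Difference = 46.764 − 51.8931 = -5.1291 pp.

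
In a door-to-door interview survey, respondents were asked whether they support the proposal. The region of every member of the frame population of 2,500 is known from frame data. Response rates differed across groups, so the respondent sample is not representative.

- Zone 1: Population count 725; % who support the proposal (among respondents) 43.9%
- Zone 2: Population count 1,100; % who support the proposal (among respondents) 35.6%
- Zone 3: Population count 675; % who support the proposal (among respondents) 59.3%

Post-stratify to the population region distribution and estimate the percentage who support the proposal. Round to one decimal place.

44.4%

Weight each group's respondent value by its population share:
  Zone 1: (725/2,500) × 43.9 = 12.731
  Zone 2: (1,100/2,500) × 35.6 = 15.664
  Zone 3: (675/2,500) × 59.3 = 16.011
Post-stratified estimate = 44.406 → 44.4%.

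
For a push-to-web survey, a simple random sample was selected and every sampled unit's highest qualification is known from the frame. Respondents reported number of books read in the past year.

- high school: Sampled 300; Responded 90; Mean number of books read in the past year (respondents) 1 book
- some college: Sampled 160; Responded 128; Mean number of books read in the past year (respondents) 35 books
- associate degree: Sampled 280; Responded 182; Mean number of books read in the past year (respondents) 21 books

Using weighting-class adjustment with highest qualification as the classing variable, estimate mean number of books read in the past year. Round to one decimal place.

Response rates by class: high school 90/300 = 30%, some college 128/160 = 80%, associate degree 182/280 = 65%.
With weight = n_sampled/n_responded per class, the weighted class total is n_sampled:
  high school: 300 × 1 = 300
  some college: 160 × 35 = 5600
  associate degree: 280 × 21 = 5880
Adjusted estimate = 11,780 / 740 = 15.9189 → 15.9.

15.9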